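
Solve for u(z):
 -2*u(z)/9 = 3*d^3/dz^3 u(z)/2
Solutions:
 u(z) = C3*exp(-2^(2/3)*z/3) + (C1*sin(2^(2/3)*sqrt(3)*z/6) + C2*cos(2^(2/3)*sqrt(3)*z/6))*exp(2^(2/3)*z/6)


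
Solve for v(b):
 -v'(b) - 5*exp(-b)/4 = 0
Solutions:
 v(b) = C1 + 5*exp(-b)/4


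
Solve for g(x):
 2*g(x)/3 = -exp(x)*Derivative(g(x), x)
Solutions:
 g(x) = C1*exp(2*exp(-x)/3)


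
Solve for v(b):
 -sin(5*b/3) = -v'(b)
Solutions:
 v(b) = C1 - 3*cos(5*b/3)/5


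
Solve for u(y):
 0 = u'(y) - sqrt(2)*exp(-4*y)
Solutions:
 u(y) = C1 - sqrt(2)*exp(-4*y)/4


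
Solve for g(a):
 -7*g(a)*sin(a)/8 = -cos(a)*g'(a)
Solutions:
 g(a) = C1/cos(a)^(7/8)


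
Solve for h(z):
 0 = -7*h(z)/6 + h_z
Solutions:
 h(z) = C1*exp(7*z/6)


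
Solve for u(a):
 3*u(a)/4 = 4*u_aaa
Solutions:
 u(a) = C3*exp(2^(2/3)*3^(1/3)*a/4) + (C1*sin(2^(2/3)*3^(5/6)*a/8) + C2*cos(2^(2/3)*3^(5/6)*a/8))*exp(-2^(2/3)*3^(1/3)*a/8)


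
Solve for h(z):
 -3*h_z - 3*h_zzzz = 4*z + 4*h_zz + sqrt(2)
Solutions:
 h(z) = C1 + C2*exp(2^(1/3)*z*(-8/(27 + sqrt(985))^(1/3) + 2^(1/3)*(27 + sqrt(985))^(1/3))/12)*sin(2^(1/3)*sqrt(3)*z*(8/(27 + sqrt(985))^(1/3) + 2^(1/3)*(27 + sqrt(985))^(1/3))/12) + C3*exp(2^(1/3)*z*(-8/(27 + sqrt(985))^(1/3) + 2^(1/3)*(27 + sqrt(985))^(1/3))/12)*cos(2^(1/3)*sqrt(3)*z*(8/(27 + sqrt(985))^(1/3) + 2^(1/3)*(27 + sqrt(985))^(1/3))/12) + C4*exp(-2^(1/3)*z*(-8/(27 + sqrt(985))^(1/3) + 2^(1/3)*(27 + sqrt(985))^(1/3))/6) - 2*z^2/3 - sqrt(2)*z/3 + 16*z/9


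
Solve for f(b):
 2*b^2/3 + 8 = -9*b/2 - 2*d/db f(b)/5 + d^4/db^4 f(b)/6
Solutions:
 f(b) = C1 + C4*exp(12^(1/3)*5^(2/3)*b/5) - 5*b^3/9 - 45*b^2/8 - 20*b + (C2*sin(10^(2/3)*3^(5/6)*b/10) + C3*cos(10^(2/3)*3^(5/6)*b/10))*exp(-12^(1/3)*5^(2/3)*b/10)


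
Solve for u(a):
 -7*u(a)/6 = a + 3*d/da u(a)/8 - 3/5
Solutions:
 u(a) = C1*exp(-28*a/9) - 6*a/7 + 387/490


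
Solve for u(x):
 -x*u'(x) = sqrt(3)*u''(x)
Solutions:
 u(x) = C1 + C2*erf(sqrt(2)*3^(3/4)*x/6)


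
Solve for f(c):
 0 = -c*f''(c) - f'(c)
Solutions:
 f(c) = C1 + C2*log(c)


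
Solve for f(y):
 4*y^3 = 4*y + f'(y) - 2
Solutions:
 f(y) = C1 + y^4 - 2*y^2 + 2*y


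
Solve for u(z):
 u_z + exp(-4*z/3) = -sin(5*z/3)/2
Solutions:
 u(z) = C1 + 3*cos(5*z/3)/10 + 3*exp(-4*z/3)/4


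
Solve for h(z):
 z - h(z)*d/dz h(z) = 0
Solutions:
 h(z) = -sqrt(C1 + z^2)
 h(z) = sqrt(C1 + z^2)


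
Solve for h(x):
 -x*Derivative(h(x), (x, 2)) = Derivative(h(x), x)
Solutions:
 h(x) = C1 + C2*log(x)


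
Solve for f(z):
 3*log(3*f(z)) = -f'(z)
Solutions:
 Integral(1/(log(_y) + log(3)), (_y, f(z)))/3 = C1 - z


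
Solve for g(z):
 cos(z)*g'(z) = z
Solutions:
 g(z) = C1 + Integral(z/cos(z), z)


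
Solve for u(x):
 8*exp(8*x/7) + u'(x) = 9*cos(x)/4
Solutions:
 u(x) = C1 - 7*exp(8*x/7) + 9*sin(x)/4


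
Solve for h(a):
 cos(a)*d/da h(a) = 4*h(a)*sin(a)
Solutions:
 h(a) = C1/cos(a)^4


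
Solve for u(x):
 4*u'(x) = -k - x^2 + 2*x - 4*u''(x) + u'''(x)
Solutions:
 u(x) = C1 + C2*exp(2*x*(1 - sqrt(2))) + C3*exp(2*x*(1 + sqrt(2))) - k*x/4 - x^3/12 + x^2/2 - 9*x/8


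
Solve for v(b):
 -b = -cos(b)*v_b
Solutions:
 v(b) = C1 + Integral(b/cos(b), b)


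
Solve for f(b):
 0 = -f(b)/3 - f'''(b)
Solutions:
 f(b) = C3*exp(-3^(2/3)*b/3) + (C1*sin(3^(1/6)*b/2) + C2*cos(3^(1/6)*b/2))*exp(3^(2/3)*b/6)


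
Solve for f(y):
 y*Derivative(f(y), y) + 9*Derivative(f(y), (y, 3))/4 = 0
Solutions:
 f(y) = C1 + Integral(C2*airyai(-2^(2/3)*3^(1/3)*y/3) + C3*airybi(-2^(2/3)*3^(1/3)*y/3), y)


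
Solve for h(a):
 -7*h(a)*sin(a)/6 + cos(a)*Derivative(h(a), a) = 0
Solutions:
 h(a) = C1/cos(a)^(7/6)


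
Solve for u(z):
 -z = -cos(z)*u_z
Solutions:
 u(z) = C1 + Integral(z/cos(z), z)


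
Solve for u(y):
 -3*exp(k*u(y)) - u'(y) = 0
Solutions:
 u(y) = Piecewise((log(1/(C1*k + 3*k*y))/k, Ne(k, 0)), (nan, True))
 u(y) = Piecewise((C1 - 3*y, Eq(k, 0)), (nan, True))


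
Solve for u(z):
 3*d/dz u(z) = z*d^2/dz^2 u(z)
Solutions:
 u(z) = C1 + C2*z^4


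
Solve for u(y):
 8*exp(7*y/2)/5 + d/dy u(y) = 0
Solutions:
 u(y) = C1 - 16*exp(7*y/2)/35


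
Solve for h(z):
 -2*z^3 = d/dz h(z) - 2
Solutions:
 h(z) = C1 - z^4/2 + 2*z


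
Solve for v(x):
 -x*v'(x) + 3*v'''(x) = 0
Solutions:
 v(x) = C1 + Integral(C2*airyai(3^(2/3)*x/3) + C3*airybi(3^(2/3)*x/3), x)


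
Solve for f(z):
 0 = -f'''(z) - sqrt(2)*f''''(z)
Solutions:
 f(z) = C1 + C2*z + C3*z^2 + C4*exp(-sqrt(2)*z/2)


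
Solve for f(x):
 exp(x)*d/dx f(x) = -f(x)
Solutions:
 f(x) = C1*exp(exp(-x))


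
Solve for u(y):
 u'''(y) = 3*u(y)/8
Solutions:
 u(y) = C3*exp(3^(1/3)*y/2) + (C1*sin(3^(5/6)*y/4) + C2*cos(3^(5/6)*y/4))*exp(-3^(1/3)*y/4)


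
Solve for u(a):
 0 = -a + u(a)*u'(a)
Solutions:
 u(a) = -sqrt(C1 + a^2)
 u(a) = sqrt(C1 + a^2)


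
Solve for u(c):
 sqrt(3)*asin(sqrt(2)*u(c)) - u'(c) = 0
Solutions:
 Integral(1/asin(sqrt(2)*_y), (_y, u(c))) = C1 + sqrt(3)*c


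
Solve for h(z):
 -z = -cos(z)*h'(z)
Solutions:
 h(z) = C1 + Integral(z/cos(z), z)


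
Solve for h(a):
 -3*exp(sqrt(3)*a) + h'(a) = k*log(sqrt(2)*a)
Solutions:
 h(a) = C1 + a*k*log(a) + a*k*(-1 + log(2)/2) + sqrt(3)*exp(sqrt(3)*a)


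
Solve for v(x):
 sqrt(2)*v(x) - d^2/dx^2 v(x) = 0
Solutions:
 v(x) = C1*exp(-2^(1/4)*x) + C2*exp(2^(1/4)*x)


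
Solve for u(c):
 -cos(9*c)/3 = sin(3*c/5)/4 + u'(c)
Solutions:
 u(c) = C1 - sin(9*c)/27 + 5*cos(3*c/5)/12


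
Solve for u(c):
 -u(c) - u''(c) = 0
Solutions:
 u(c) = C1*sin(c) + C2*cos(c)


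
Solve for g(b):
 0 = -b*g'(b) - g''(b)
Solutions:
 g(b) = C1 + C2*erf(sqrt(2)*b/2)


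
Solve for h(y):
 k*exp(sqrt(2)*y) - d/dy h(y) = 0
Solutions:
 h(y) = C1 + sqrt(2)*k*exp(sqrt(2)*y)/2


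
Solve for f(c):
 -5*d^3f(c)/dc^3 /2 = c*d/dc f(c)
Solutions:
 f(c) = C1 + Integral(C2*airyai(-2^(1/3)*5^(2/3)*c/5) + C3*airybi(-2^(1/3)*5^(2/3)*c/5), c)


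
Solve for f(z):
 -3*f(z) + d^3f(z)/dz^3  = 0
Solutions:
 f(z) = C3*exp(3^(1/3)*z) + (C1*sin(3^(5/6)*z/2) + C2*cos(3^(5/6)*z/2))*exp(-3^(1/3)*z/2)


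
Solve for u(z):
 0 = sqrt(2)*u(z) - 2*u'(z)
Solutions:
 u(z) = C1*exp(sqrt(2)*z/2)


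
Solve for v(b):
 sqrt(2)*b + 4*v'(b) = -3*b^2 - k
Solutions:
 v(b) = C1 - b^3/4 - sqrt(2)*b^2/8 - b*k/4


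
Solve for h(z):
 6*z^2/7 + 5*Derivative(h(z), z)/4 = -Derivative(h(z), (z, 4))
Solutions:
 h(z) = C1 + C4*exp(-10^(1/3)*z/2) - 8*z^3/35 + (C2*sin(10^(1/3)*sqrt(3)*z/4) + C3*cos(10^(1/3)*sqrt(3)*z/4))*exp(10^(1/3)*z/4)


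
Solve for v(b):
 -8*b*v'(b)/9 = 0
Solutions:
 v(b) = C1


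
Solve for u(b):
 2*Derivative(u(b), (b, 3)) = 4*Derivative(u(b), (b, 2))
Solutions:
 u(b) = C1 + C2*b + C3*exp(2*b)


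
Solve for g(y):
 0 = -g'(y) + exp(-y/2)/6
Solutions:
 g(y) = C1 - exp(-y/2)/3


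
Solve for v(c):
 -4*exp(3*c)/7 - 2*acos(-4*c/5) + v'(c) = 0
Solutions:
 v(c) = C1 + 2*c*acos(-4*c/5) + sqrt(25 - 16*c^2)/2 + 4*exp(3*c)/21


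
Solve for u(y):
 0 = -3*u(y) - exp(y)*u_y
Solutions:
 u(y) = C1*exp(3*exp(-y))


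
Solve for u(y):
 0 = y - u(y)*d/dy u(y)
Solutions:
 u(y) = -sqrt(C1 + y^2)
 u(y) = sqrt(C1 + y^2)


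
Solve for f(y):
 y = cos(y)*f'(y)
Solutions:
 f(y) = C1 + Integral(y/cos(y), y)


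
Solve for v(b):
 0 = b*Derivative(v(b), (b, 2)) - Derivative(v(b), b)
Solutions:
 v(b) = C1 + C2*b^2


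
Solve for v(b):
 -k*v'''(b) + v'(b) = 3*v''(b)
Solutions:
 v(b) = C1 + C2*exp(b*(sqrt(4*k + 9) - 3)/(2*k)) + C3*exp(-b*(sqrt(4*k + 9) + 3)/(2*k))


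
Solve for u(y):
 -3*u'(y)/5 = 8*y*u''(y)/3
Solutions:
 u(y) = C1 + C2*y^(31/40)


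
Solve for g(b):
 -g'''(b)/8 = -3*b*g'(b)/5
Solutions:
 g(b) = C1 + Integral(C2*airyai(2*3^(1/3)*5^(2/3)*b/5) + C3*airybi(2*3^(1/3)*5^(2/3)*b/5), b)


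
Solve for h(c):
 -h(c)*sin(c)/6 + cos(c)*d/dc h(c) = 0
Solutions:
 h(c) = C1/cos(c)^(1/6)


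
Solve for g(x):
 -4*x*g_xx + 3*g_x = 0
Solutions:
 g(x) = C1 + C2*x^(7/4)


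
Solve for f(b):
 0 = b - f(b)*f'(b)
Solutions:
 f(b) = -sqrt(C1 + b^2)
 f(b) = sqrt(C1 + b^2)


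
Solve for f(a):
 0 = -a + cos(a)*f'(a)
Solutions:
 f(a) = C1 + Integral(a/cos(a), a)


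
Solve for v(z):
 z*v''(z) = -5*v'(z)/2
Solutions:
 v(z) = C1 + C2/z^(3/2)


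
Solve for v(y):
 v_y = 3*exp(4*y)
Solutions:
 v(y) = C1 + 3*exp(4*y)/4


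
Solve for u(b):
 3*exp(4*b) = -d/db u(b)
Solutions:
 u(b) = C1 - 3*exp(4*b)/4


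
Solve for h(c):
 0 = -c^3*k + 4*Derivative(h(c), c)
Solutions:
 h(c) = C1 + c^4*k/16


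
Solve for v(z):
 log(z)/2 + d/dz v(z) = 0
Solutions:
 v(z) = C1 - z*log(z)/2 + z/2


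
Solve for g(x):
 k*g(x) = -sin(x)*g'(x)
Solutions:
 g(x) = C1*exp(k*(-log(cos(x) - 1) + log(cos(x) + 1))/2)


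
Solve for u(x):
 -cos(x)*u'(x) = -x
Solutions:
 u(x) = C1 + Integral(x/cos(x), x)


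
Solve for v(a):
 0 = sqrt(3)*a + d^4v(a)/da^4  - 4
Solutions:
 v(a) = C1 + C2*a + C3*a^2 + C4*a^3 - sqrt(3)*a^5/120 + a^4/6


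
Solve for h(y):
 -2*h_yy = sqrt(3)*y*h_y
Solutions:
 h(y) = C1 + C2*erf(3^(1/4)*y/2)


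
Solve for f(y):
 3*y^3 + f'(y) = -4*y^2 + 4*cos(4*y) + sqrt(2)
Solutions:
 f(y) = C1 - 3*y^4/4 - 4*y^3/3 + sqrt(2)*y + sin(4*y)


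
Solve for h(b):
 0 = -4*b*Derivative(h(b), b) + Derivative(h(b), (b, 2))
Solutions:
 h(b) = C1 + C2*erfi(sqrt(2)*b)


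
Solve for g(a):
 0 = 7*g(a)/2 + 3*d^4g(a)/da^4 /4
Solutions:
 g(a) = (C1*sin(6^(3/4)*7^(1/4)*a/6) + C2*cos(6^(3/4)*7^(1/4)*a/6))*exp(-6^(3/4)*7^(1/4)*a/6) + (C3*sin(6^(3/4)*7^(1/4)*a/6) + C4*cos(6^(3/4)*7^(1/4)*a/6))*exp(6^(3/4)*7^(1/4)*a/6)


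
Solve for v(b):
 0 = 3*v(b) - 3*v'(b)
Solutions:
 v(b) = C1*exp(b)


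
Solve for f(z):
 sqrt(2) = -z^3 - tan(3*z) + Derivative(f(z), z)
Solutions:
 f(z) = C1 + z^4/4 + sqrt(2)*z - log(cos(3*z))/3


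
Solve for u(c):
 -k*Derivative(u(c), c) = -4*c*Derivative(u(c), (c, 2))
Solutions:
 u(c) = C1 + c^(re(k)/4 + 1)*(C2*sin(log(c)*Abs(im(k))/4) + C3*cos(log(c)*im(k)/4))


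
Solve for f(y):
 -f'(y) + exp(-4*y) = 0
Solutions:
 f(y) = C1 - exp(-4*y)/4


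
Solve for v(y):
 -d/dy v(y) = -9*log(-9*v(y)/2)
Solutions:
 -Integral(1/(log(-_y) - log(2) + 2*log(3)), (_y, v(y)))/9 = C1 - y


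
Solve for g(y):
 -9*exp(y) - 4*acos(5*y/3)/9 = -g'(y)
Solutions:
 g(y) = C1 + 4*y*acos(5*y/3)/9 - 4*sqrt(9 - 25*y^2)/45 + 9*exp(y)


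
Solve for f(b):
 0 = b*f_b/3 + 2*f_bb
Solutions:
 f(b) = C1 + C2*erf(sqrt(3)*b/6)


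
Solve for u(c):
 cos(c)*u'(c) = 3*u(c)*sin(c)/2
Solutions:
 u(c) = C1/cos(c)^(3/2)


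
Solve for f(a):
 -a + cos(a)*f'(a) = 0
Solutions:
 f(a) = C1 + Integral(a/cos(a), a)


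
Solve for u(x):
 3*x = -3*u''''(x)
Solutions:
 u(x) = C1 + C2*x + C3*x^2 + C4*x^3 - x^5/120


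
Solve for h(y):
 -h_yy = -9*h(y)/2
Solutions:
 h(y) = C1*exp(-3*sqrt(2)*y/2) + C2*exp(3*sqrt(2)*y/2)


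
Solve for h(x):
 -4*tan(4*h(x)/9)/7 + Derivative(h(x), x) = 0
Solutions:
 h(x) = -9*asin(C1*exp(16*x/63))/4 + 9*pi/4
 h(x) = 9*asin(C1*exp(16*x/63))/4


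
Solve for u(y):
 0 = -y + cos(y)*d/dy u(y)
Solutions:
 u(y) = C1 + Integral(y/cos(y), y)


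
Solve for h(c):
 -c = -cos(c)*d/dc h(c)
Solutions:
 h(c) = C1 + Integral(c/cos(c), c)


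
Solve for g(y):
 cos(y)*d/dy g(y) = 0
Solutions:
 g(y) = C1


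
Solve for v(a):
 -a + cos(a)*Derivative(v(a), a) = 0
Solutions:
 v(a) = C1 + Integral(a/cos(a), a)


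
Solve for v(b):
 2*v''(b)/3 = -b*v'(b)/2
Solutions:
 v(b) = C1 + C2*erf(sqrt(6)*b/4)


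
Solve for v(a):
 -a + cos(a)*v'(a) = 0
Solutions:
 v(a) = C1 + Integral(a/cos(a), a)


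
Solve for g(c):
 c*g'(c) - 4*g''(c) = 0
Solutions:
 g(c) = C1 + C2*erfi(sqrt(2)*c/4)


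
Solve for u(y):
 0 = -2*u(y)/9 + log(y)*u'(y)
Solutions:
 u(y) = C1*exp(2*li(y)/9)


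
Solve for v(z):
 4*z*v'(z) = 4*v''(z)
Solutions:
 v(z) = C1 + C2*erfi(sqrt(2)*z/2)


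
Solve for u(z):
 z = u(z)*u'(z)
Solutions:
 u(z) = -sqrt(C1 + z^2)
 u(z) = sqrt(C1 + z^2)


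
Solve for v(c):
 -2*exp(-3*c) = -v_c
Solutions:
 v(c) = C1 - 2*exp(-3*c)/3


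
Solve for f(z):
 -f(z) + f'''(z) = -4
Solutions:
 f(z) = C3*exp(z) + (C1*sin(sqrt(3)*z/2) + C2*cos(sqrt(3)*z/2))*exp(-z/2) + 4


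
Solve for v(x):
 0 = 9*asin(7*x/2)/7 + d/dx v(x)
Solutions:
 v(x) = C1 - 9*x*asin(7*x/2)/7 - 9*sqrt(4 - 49*x^2)/49


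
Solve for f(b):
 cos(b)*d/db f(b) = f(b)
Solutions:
 f(b) = C1*sqrt(sin(b) + 1)/sqrt(sin(b) - 1)


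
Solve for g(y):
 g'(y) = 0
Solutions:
 g(y) = C1


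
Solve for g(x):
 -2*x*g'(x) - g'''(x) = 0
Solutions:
 g(x) = C1 + Integral(C2*airyai(-2^(1/3)*x) + C3*airybi(-2^(1/3)*x), x)


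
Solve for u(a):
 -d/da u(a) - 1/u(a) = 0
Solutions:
 u(a) = -sqrt(C1 - 2*a)
 u(a) = sqrt(C1 - 2*a)


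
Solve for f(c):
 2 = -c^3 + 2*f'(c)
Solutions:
 f(c) = C1 + c^4/8 + c


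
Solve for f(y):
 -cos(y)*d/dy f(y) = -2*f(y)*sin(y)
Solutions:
 f(y) = C1/cos(y)^2


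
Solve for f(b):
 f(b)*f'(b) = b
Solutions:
 f(b) = -sqrt(C1 + b^2)
 f(b) = sqrt(C1 + b^2)


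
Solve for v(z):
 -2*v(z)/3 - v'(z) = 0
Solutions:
 v(z) = C1*exp(-2*z/3)


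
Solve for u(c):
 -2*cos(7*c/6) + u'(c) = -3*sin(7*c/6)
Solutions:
 u(c) = C1 + 12*sin(7*c/6)/7 + 18*cos(7*c/6)/7


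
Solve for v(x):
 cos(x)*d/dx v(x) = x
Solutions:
 v(x) = C1 + Integral(x/cos(x), x)


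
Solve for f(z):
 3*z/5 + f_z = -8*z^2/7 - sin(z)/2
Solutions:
 f(z) = C1 - 8*z^3/21 - 3*z^2/10 + cos(z)/2


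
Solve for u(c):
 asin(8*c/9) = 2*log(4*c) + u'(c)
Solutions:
 u(c) = C1 - 2*c*log(c) + c*asin(8*c/9) - 4*c*log(2) + 2*c + sqrt(81 - 64*c^2)/8


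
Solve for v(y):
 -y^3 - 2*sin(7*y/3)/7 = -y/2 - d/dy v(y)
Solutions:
 v(y) = C1 + y^4/4 - y^2/4 - 6*cos(7*y/3)/49


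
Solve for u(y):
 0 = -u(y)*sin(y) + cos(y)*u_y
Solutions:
 u(y) = C1/cos(y)


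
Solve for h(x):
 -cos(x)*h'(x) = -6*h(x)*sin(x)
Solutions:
 h(x) = C1/cos(x)^6


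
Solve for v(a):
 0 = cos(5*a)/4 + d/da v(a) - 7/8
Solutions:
 v(a) = C1 + 7*a/8 - sin(5*a)/20


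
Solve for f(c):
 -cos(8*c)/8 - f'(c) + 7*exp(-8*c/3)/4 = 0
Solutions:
 f(c) = C1 - sin(8*c)/64 - 21*exp(-8*c/3)/32


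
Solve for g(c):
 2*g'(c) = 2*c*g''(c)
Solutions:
 g(c) = C1 + C2*c^2


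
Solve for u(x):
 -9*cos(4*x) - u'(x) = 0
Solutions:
 u(x) = C1 - 9*sin(4*x)/4


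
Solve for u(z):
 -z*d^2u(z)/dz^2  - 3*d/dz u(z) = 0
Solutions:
 u(z) = C1 + C2/z^2


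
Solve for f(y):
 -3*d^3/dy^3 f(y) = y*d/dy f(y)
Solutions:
 f(y) = C1 + Integral(C2*airyai(-3^(2/3)*y/3) + C3*airybi(-3^(2/3)*y/3), y)


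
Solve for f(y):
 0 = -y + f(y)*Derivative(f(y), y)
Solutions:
 f(y) = -sqrt(C1 + y^2)
 f(y) = sqrt(C1 + y^2)


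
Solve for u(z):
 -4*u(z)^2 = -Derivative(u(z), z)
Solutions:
 u(z) = -1/(C1 + 4*z)


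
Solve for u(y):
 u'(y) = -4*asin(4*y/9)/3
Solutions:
 u(y) = C1 - 4*y*asin(4*y/9)/3 - sqrt(81 - 16*y^2)/3


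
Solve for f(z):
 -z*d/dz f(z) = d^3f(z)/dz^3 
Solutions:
 f(z) = C1 + Integral(C2*airyai(-z) + C3*airybi(-z), z)


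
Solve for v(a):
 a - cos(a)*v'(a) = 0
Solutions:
 v(a) = C1 + Integral(a/cos(a), a)


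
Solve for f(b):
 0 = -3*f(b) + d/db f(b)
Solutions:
 f(b) = C1*exp(3*b)


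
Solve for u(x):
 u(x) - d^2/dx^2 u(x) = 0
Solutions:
 u(x) = C1*exp(-x) + C2*exp(x)


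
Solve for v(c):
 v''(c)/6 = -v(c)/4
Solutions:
 v(c) = C1*sin(sqrt(6)*c/2) + C2*cos(sqrt(6)*c/2)


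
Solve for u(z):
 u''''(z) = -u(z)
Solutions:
 u(z) = (C1*sin(sqrt(2)*z/2) + C2*cos(sqrt(2)*z/2))*exp(-sqrt(2)*z/2) + (C3*sin(sqrt(2)*z/2) + C4*cos(sqrt(2)*z/2))*exp(sqrt(2)*z/2)


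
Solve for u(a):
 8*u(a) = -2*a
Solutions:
 u(a) = -a/4


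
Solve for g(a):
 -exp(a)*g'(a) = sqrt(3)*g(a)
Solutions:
 g(a) = C1*exp(sqrt(3)*exp(-a))


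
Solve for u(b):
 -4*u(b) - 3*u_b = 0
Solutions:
 u(b) = C1*exp(-4*b/3)


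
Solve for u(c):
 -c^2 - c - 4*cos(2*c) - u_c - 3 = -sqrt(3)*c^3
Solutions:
 u(c) = C1 + sqrt(3)*c^4/4 - c^3/3 - c^2/2 - 3*c - 2*sin(2*c)


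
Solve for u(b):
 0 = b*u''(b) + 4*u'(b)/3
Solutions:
 u(b) = C1 + C2/b^(1/3)


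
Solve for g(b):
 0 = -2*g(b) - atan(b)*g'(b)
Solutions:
 g(b) = C1*exp(-2*Integral(1/atan(b), b))


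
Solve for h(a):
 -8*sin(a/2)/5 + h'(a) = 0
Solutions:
 h(a) = C1 - 16*cos(a/2)/5


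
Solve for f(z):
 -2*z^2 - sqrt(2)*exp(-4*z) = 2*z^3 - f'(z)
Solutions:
 f(z) = C1 + z^4/2 + 2*z^3/3 - sqrt(2)*exp(-4*z)/4


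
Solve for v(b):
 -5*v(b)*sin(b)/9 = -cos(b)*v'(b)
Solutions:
 v(b) = C1/cos(b)^(5/9)


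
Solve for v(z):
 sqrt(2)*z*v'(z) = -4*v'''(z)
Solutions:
 v(z) = C1 + Integral(C2*airyai(-sqrt(2)*z/2) + C3*airybi(-sqrt(2)*z/2), z)


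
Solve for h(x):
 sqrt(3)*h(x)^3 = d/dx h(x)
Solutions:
 h(x) = -sqrt(2)*sqrt(-1/(C1 + sqrt(3)*x))/2
 h(x) = sqrt(2)*sqrt(-1/(C1 + sqrt(3)*x))/2


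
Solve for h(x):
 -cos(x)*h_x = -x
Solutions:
 h(x) = C1 + Integral(x/cos(x), x)


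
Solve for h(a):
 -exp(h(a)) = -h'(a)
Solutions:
 h(a) = log(-1/(C1 + a))


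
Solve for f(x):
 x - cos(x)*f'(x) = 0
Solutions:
 f(x) = C1 + Integral(x/cos(x), x)


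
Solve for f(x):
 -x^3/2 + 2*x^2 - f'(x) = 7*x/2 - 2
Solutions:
 f(x) = C1 - x^4/8 + 2*x^3/3 - 7*x^2/4 + 2*x


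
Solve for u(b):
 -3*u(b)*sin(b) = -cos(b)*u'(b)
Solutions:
 u(b) = C1/cos(b)^3


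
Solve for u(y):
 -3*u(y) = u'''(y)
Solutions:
 u(y) = C3*exp(-3^(1/3)*y) + (C1*sin(3^(5/6)*y/2) + C2*cos(3^(5/6)*y/2))*exp(3^(1/3)*y/2)


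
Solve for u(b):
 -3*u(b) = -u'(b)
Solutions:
 u(b) = C1*exp(3*b)


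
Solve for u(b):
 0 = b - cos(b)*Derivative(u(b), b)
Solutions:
 u(b) = C1 + Integral(b/cos(b), b)


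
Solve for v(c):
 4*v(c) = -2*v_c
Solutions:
 v(c) = C1*exp(-2*c)


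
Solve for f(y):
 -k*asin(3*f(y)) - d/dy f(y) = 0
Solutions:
 Integral(1/asin(3*_y), (_y, f(y))) = C1 - k*y


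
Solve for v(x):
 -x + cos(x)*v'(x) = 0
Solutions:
 v(x) = C1 + Integral(x/cos(x), x)


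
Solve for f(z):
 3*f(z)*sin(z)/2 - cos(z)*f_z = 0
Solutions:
 f(z) = C1/cos(z)^(3/2)


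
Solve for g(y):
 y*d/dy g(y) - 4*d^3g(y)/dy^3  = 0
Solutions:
 g(y) = C1 + Integral(C2*airyai(2^(1/3)*y/2) + C3*airybi(2^(1/3)*y/2), y)


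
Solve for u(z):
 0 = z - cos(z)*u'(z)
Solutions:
 u(z) = C1 + Integral(z/cos(z), z)


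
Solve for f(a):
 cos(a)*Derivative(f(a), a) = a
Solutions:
 f(a) = C1 + Integral(a/cos(a), a)


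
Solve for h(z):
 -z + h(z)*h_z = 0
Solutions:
 h(z) = -sqrt(C1 + z^2)
 h(z) = sqrt(C1 + z^2)


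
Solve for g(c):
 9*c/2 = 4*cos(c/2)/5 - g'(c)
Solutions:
 g(c) = C1 - 9*c^2/4 + 8*sin(c/2)/5


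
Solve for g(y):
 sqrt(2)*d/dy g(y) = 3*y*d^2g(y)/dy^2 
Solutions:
 g(y) = C1 + C2*y^(sqrt(2)/3 + 1)


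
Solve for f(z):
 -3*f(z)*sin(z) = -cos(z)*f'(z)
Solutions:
 f(z) = C1/cos(z)^3


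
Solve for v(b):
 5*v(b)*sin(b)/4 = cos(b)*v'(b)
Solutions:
 v(b) = C1/cos(b)^(5/4)


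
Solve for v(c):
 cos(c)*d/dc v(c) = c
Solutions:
 v(c) = C1 + Integral(c/cos(c), c)


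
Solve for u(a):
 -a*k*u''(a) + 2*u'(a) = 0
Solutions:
 u(a) = C1 + a^(((re(k) + 2)*re(k) + im(k)^2)/(re(k)^2 + im(k)^2))*(C2*sin(2*log(a)*Abs(im(k))/(re(k)^2 + im(k)^2)) + C3*cos(2*log(a)*im(k)/(re(k)^2 + im(k)^2)))


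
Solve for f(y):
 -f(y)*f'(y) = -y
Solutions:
 f(y) = -sqrt(C1 + y^2)
 f(y) = sqrt(C1 + y^2)


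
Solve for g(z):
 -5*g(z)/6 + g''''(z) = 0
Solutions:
 g(z) = C1*exp(-5^(1/4)*6^(3/4)*z/6) + C2*exp(5^(1/4)*6^(3/4)*z/6) + C3*sin(5^(1/4)*6^(3/4)*z/6) + C4*cos(5^(1/4)*6^(3/4)*z/6)


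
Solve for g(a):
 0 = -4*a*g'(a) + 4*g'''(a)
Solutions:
 g(a) = C1 + Integral(C2*airyai(a) + C3*airybi(a), a)


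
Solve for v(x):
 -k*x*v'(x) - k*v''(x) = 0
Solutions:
 v(x) = C1 + C2*erf(sqrt(2)*x/2)


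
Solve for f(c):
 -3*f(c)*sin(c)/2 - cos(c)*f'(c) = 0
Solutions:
 f(c) = C1*cos(c)^(3/2)


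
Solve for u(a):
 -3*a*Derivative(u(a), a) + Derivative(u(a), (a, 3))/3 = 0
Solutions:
 u(a) = C1 + Integral(C2*airyai(3^(2/3)*a) + C3*airybi(3^(2/3)*a), a)


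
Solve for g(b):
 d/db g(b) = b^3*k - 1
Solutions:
 g(b) = C1 + b^4*k/4 - b


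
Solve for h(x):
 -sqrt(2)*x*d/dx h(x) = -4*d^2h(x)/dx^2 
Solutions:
 h(x) = C1 + C2*erfi(2^(3/4)*x/4)


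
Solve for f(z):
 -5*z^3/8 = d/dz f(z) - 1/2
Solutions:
 f(z) = C1 - 5*z^4/32 + z/2


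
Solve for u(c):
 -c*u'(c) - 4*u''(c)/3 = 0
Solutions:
 u(c) = C1 + C2*erf(sqrt(6)*c/4)


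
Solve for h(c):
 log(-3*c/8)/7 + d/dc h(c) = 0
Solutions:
 h(c) = C1 - c*log(-c)/7 + c*(-log(3) + 1 + 3*log(2))/7


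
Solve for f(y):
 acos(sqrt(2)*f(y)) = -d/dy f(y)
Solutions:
 Integral(1/acos(sqrt(2)*_y), (_y, f(y))) = C1 - y


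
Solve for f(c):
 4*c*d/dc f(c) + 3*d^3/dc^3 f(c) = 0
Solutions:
 f(c) = C1 + Integral(C2*airyai(-6^(2/3)*c/3) + C3*airybi(-6^(2/3)*c/3), c)


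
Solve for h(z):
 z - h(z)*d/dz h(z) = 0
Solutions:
 h(z) = -sqrt(C1 + z^2)
 h(z) = sqrt(C1 + z^2)


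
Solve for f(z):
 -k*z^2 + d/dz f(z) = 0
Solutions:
 f(z) = C1 + k*z^3/3


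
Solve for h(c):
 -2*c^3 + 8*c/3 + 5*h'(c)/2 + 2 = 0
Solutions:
 h(c) = C1 + c^4/5 - 8*c^2/15 - 4*c/5


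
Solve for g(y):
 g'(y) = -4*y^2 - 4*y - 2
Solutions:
 g(y) = C1 - 4*y^3/3 - 2*y^2 - 2*y


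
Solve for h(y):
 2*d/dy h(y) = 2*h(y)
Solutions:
 h(y) = C1*exp(y)


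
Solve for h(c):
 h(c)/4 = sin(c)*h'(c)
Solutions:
 h(c) = C1*(cos(c) - 1)^(1/8)/(cos(c) + 1)^(1/8)


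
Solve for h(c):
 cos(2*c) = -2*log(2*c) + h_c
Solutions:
 h(c) = C1 + 2*c*log(c) - 2*c + 2*c*log(2) + sin(2*c)/2


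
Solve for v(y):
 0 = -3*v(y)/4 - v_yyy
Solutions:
 v(y) = C3*exp(-6^(1/3)*y/2) + (C1*sin(2^(1/3)*3^(5/6)*y/4) + C2*cos(2^(1/3)*3^(5/6)*y/4))*exp(6^(1/3)*y/4)


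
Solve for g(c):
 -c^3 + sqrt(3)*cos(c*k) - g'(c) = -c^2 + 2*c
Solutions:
 g(c) = C1 - c^4/4 + c^3/3 - c^2 + sqrt(3)*sin(c*k)/k


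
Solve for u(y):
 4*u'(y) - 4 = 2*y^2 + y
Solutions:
 u(y) = C1 + y^3/6 + y^2/8 + y


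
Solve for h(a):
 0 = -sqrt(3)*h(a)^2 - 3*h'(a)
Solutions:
 h(a) = 3/(C1 + sqrt(3)*a)


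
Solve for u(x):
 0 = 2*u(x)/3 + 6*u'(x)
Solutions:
 u(x) = C1*exp(-x/9)


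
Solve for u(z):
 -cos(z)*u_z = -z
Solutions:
 u(z) = C1 + Integral(z/cos(z), z)


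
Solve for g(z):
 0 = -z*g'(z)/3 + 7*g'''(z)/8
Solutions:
 g(z) = C1 + Integral(C2*airyai(2*21^(2/3)*z/21) + C3*airybi(2*21^(2/3)*z/21), z)


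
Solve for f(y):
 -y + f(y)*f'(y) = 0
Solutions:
 f(y) = -sqrt(C1 + y^2)
 f(y) = sqrt(C1 + y^2)


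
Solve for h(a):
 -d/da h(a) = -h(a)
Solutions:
 h(a) = C1*exp(a)


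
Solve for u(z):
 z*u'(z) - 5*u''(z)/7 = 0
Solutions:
 u(z) = C1 + C2*erfi(sqrt(70)*z/10)


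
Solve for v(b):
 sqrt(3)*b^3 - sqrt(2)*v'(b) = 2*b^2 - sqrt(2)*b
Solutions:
 v(b) = C1 + sqrt(6)*b^4/8 - sqrt(2)*b^3/3 + b^2/2


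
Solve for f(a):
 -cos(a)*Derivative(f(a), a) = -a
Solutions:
 f(a) = C1 + Integral(a/cos(a), a)


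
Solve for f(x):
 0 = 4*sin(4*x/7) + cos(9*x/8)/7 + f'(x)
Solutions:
 f(x) = C1 - 8*sin(9*x/8)/63 + 7*cos(4*x/7)


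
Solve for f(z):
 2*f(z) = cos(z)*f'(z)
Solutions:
 f(z) = C1*(sin(z) + 1)/(sin(z) - 1)


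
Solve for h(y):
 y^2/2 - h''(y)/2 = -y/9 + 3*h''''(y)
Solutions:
 h(y) = C1 + C2*y + C3*sin(sqrt(6)*y/6) + C4*cos(sqrt(6)*y/6) + y^4/12 + y^3/27 - 6*y^2


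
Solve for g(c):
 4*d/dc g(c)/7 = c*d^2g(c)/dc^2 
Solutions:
 g(c) = C1 + C2*c^(11/7)


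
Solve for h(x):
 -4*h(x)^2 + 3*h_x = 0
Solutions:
 h(x) = -3/(C1 + 4*x)


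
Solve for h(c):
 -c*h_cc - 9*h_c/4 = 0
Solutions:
 h(c) = C1 + C2/c^(5/4)


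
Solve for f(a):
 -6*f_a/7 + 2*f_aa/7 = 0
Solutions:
 f(a) = C1 + C2*exp(3*a)


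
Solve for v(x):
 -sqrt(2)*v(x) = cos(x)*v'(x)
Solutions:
 v(x) = C1*(sin(x) - 1)^(sqrt(2)/2)/(sin(x) + 1)^(sqrt(2)/2)


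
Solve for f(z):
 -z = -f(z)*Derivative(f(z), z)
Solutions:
 f(z) = -sqrt(C1 + z^2)
 f(z) = sqrt(C1 + z^2)


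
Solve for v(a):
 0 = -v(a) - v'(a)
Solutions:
 v(a) = C1*exp(-a)


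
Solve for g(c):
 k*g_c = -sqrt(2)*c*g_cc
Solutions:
 g(c) = C1 + c^(-sqrt(2)*re(k)/2 + 1)*(C2*sin(sqrt(2)*log(c)*Abs(im(k))/2) + C3*cos(sqrt(2)*log(c)*im(k)/2))


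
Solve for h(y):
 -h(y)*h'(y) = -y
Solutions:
 h(y) = -sqrt(C1 + y^2)
 h(y) = sqrt(C1 + y^2)


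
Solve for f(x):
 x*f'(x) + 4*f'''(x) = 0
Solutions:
 f(x) = C1 + Integral(C2*airyai(-2^(1/3)*x/2) + C3*airybi(-2^(1/3)*x/2), x)


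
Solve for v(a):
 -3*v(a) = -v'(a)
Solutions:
 v(a) = C1*exp(3*a)


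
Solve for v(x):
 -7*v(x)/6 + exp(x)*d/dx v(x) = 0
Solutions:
 v(x) = C1*exp(-7*exp(-x)/6)


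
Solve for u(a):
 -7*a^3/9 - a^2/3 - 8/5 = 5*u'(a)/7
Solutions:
 u(a) = C1 - 49*a^4/180 - 7*a^3/45 - 56*a/25


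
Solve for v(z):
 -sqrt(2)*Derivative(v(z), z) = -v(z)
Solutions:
 v(z) = C1*exp(sqrt(2)*z/2)


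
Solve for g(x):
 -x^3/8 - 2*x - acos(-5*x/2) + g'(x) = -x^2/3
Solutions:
 g(x) = C1 + x^4/32 - x^3/9 + x^2 + x*acos(-5*x/2) + sqrt(4 - 25*x^2)/5


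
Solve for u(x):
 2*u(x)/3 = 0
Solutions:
 u(x) = 0


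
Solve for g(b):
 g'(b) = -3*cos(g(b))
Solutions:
 g(b) = pi - asin((C1 + exp(6*b))/(C1 - exp(6*b)))
 g(b) = asin((C1 + exp(6*b))/(C1 - exp(6*b)))


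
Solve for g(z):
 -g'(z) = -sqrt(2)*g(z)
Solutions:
 g(z) = C1*exp(sqrt(2)*z)


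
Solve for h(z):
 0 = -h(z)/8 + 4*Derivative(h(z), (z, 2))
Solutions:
 h(z) = C1*exp(-sqrt(2)*z/8) + C2*exp(sqrt(2)*z/8)


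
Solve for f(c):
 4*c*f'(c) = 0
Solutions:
 f(c) = C1


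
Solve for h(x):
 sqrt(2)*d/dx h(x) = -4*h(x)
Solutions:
 h(x) = C1*exp(-2*sqrt(2)*x)


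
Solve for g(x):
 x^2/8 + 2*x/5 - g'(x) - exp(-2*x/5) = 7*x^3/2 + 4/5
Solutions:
 g(x) = C1 - 7*x^4/8 + x^3/24 + x^2/5 - 4*x/5 + 5*exp(-2*x/5)/2


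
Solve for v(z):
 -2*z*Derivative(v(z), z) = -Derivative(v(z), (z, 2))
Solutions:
 v(z) = C1 + C2*erfi(z)


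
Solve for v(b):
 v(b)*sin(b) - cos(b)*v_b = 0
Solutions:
 v(b) = C1/cos(b)


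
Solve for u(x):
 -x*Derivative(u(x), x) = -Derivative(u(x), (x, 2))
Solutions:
 u(x) = C1 + C2*erfi(sqrt(2)*x/2)


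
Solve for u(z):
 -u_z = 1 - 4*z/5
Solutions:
 u(z) = C1 + 2*z^2/5 - z


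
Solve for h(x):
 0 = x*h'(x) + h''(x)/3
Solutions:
 h(x) = C1 + C2*erf(sqrt(6)*x/2)


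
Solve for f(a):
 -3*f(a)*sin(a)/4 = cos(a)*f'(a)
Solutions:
 f(a) = C1*cos(a)^(3/4)


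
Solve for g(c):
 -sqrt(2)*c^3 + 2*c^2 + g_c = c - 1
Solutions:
 g(c) = C1 + sqrt(2)*c^4/4 - 2*c^3/3 + c^2/2 - c


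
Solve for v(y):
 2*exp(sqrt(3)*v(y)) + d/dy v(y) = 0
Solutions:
 v(y) = sqrt(3)*(2*log(1/(C1 + 2*y)) - log(3))/6


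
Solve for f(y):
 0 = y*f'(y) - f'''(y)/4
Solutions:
 f(y) = C1 + Integral(C2*airyai(2^(2/3)*y) + C3*airybi(2^(2/3)*y), y)


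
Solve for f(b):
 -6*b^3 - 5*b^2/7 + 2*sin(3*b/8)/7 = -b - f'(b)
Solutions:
 f(b) = C1 + 3*b^4/2 + 5*b^3/21 - b^2/2 + 16*cos(3*b/8)/21


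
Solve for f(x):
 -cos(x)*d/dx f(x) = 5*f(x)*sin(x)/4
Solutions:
 f(x) = C1*cos(x)^(5/4)


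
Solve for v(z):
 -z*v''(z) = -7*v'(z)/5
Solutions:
 v(z) = C1 + C2*z^(12/5)


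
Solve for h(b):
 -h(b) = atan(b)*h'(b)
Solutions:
 h(b) = C1*exp(-Integral(1/atan(b), b))


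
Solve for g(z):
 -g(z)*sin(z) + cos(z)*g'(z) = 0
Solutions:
 g(z) = C1/cos(z)


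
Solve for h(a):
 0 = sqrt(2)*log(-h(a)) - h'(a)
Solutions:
 -li(-h(a)) = C1 + sqrt(2)*a


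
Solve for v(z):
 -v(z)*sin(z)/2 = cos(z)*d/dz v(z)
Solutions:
 v(z) = C1*sqrt(cos(z))


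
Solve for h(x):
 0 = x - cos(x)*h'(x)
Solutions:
 h(x) = C1 + Integral(x/cos(x), x)


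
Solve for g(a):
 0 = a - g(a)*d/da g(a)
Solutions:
 g(a) = -sqrt(C1 + a^2)
 g(a) = sqrt(C1 + a^2)


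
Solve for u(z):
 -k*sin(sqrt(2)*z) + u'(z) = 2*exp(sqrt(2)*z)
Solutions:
 u(z) = C1 - sqrt(2)*k*cos(sqrt(2)*z)/2 + sqrt(2)*exp(sqrt(2)*z)


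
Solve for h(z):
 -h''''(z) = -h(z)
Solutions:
 h(z) = C1*exp(-z) + C2*exp(z) + C3*sin(z) + C4*cos(z)


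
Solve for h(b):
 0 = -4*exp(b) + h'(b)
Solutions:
 h(b) = C1 + 4*exp(b)


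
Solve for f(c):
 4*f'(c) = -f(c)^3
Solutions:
 f(c) = -sqrt(2)*sqrt(-1/(C1 - c))
 f(c) = sqrt(2)*sqrt(-1/(C1 - c))


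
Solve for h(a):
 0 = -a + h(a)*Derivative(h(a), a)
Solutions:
 h(a) = -sqrt(C1 + a^2)
 h(a) = sqrt(C1 + a^2)


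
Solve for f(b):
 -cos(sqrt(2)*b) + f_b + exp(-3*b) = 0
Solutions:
 f(b) = C1 + sqrt(2)*sin(sqrt(2)*b)/2 + exp(-3*b)/3


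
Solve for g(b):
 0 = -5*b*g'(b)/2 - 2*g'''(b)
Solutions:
 g(b) = C1 + Integral(C2*airyai(-10^(1/3)*b/2) + C3*airybi(-10^(1/3)*b/2), b)


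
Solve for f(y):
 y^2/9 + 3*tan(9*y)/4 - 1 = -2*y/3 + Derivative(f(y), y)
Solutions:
 f(y) = C1 + y^3/27 + y^2/3 - y - log(cos(9*y))/12


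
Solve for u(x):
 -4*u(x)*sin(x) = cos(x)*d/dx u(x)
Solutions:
 u(x) = C1*cos(x)^4


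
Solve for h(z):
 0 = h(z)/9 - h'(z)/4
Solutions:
 h(z) = C1*exp(4*z/9)


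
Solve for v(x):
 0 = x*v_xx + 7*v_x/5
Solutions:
 v(x) = C1 + C2/x^(2/5)


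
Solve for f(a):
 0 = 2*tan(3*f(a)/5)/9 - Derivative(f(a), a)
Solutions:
 f(a) = -5*asin(C1*exp(2*a/15))/3 + 5*pi/3
 f(a) = 5*asin(C1*exp(2*a/15))/3


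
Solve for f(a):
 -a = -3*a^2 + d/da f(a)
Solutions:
 f(a) = C1 + a^3 - a^2/2


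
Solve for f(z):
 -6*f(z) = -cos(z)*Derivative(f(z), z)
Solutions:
 f(z) = C1*(sin(z)^3 + 3*sin(z)^2 + 3*sin(z) + 1)/(sin(z)^3 - 3*sin(z)^2 + 3*sin(z) - 1)


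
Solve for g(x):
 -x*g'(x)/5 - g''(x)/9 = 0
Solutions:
 g(x) = C1 + C2*erf(3*sqrt(10)*x/10)


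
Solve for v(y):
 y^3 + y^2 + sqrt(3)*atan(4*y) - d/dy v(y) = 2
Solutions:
 v(y) = C1 + y^4/4 + y^3/3 - 2*y + sqrt(3)*(y*atan(4*y) - log(16*y^2 + 1)/8)


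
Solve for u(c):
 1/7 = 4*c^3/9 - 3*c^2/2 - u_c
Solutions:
 u(c) = C1 + c^4/9 - c^3/2 - c/7


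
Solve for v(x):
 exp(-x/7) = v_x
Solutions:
 v(x) = C1 - 7*exp(-x/7)


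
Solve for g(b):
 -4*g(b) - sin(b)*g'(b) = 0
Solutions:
 g(b) = C1*(cos(b)^2 + 2*cos(b) + 1)/(cos(b)^2 - 2*cos(b) + 1)


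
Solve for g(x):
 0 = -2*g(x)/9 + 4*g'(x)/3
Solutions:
 g(x) = C1*exp(x/6)


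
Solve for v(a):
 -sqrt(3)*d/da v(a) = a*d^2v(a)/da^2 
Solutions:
 v(a) = C1 + C2*a^(1 - sqrt(3))


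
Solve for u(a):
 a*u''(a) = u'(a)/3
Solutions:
 u(a) = C1 + C2*a^(4/3)


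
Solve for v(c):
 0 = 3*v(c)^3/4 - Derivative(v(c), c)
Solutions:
 v(c) = -sqrt(2)*sqrt(-1/(C1 + 3*c))
 v(c) = sqrt(2)*sqrt(-1/(C1 + 3*c))


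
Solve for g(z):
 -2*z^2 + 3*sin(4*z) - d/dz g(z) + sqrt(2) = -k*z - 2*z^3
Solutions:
 g(z) = C1 + k*z^2/2 + z^4/2 - 2*z^3/3 + sqrt(2)*z - 3*cos(4*z)/4


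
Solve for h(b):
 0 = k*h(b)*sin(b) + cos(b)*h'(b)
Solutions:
 h(b) = C1*exp(k*log(cos(b)))


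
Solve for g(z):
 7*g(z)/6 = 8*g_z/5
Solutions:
 g(z) = C1*exp(35*z/48)


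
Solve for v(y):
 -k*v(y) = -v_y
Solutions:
 v(y) = C1*exp(k*y)


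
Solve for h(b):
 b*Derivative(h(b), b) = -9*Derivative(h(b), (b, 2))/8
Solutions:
 h(b) = C1 + C2*erf(2*b/3)


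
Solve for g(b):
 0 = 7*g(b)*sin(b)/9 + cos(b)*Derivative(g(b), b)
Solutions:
 g(b) = C1*cos(b)^(7/9)


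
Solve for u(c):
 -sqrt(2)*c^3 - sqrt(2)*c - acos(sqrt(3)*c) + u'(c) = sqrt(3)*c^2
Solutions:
 u(c) = C1 + sqrt(2)*c^4/4 + sqrt(3)*c^3/3 + sqrt(2)*c^2/2 + c*acos(sqrt(3)*c) - sqrt(3)*sqrt(1 - 3*c^2)/3


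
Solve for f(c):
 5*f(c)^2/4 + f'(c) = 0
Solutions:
 f(c) = 4/(C1 + 5*c)


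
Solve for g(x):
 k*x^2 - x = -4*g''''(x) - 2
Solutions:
 g(x) = C1 + C2*x + C3*x^2 + C4*x^3 - k*x^6/1440 + x^5/480 - x^4/48


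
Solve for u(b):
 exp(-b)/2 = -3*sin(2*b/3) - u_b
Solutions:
 u(b) = C1 + 9*cos(2*b/3)/2 + exp(-b)/2


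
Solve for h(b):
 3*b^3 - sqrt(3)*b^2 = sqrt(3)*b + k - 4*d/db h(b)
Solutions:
 h(b) = C1 - 3*b^4/16 + sqrt(3)*b^3/12 + sqrt(3)*b^2/8 + b*k/4


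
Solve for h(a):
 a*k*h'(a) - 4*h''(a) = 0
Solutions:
 h(a) = Piecewise((-sqrt(2)*sqrt(pi)*C1*erf(sqrt(2)*a*sqrt(-k)/4)/sqrt(-k) - C2, (k > 0) | (k < 0)), (-C1*a - C2, True))


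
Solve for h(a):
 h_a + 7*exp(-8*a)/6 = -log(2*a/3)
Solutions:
 h(a) = C1 - a*log(a) + a*(-log(2) + 1 + log(3)) + 7*exp(-8*a)/48


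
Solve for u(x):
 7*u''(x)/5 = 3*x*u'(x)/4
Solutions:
 u(x) = C1 + C2*erfi(sqrt(210)*x/28)


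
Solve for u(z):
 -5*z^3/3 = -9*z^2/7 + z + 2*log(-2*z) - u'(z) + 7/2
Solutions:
 u(z) = C1 + 5*z^4/12 - 3*z^3/7 + z^2/2 + 2*z*log(-z) + z*(2*log(2) + 3/2)


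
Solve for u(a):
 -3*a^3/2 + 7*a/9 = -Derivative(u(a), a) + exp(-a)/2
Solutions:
 u(a) = C1 + 3*a^4/8 - 7*a^2/18 - exp(-a)/2


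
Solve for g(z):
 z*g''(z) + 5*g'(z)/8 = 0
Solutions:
 g(z) = C1 + C2*z^(3/8)


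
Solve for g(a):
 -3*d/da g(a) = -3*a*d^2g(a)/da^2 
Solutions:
 g(a) = C1 + C2*a^2


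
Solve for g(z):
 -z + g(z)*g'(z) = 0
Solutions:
 g(z) = -sqrt(C1 + z^2)
 g(z) = sqrt(C1 + z^2)


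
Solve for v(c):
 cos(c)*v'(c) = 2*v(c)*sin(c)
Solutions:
 v(c) = C1/cos(c)^2


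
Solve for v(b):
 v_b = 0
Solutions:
 v(b) = C1


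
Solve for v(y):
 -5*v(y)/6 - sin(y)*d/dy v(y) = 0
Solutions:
 v(y) = C1*(cos(y) + 1)^(5/12)/(cos(y) - 1)^(5/12)


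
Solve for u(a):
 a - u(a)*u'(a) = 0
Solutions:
 u(a) = -sqrt(C1 + a^2)
 u(a) = sqrt(C1 + a^2)


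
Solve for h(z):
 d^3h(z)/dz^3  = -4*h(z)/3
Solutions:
 h(z) = C3*exp(-6^(2/3)*z/3) + (C1*sin(2^(2/3)*3^(1/6)*z/2) + C2*cos(2^(2/3)*3^(1/6)*z/2))*exp(6^(2/3)*z/6)


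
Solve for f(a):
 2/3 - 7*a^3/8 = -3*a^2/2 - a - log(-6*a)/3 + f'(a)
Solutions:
 f(a) = C1 - 7*a^4/32 + a^3/2 + a^2/2 + a*log(-a)/3 + a*(1 + log(6))/3


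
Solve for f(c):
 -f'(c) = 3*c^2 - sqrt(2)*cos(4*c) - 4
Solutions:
 f(c) = C1 - c^3 + 4*c + sqrt(2)*sin(4*c)/4


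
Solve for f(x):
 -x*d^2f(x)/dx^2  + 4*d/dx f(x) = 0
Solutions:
 f(x) = C1 + C2*x^5


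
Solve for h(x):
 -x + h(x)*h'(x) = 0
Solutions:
 h(x) = -sqrt(C1 + x^2)
 h(x) = sqrt(C1 + x^2)


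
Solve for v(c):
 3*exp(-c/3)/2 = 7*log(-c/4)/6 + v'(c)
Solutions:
 v(c) = C1 - 7*c*log(-c)/6 + 7*c*(1 + 2*log(2))/6 - 9*exp(-c/3)/2


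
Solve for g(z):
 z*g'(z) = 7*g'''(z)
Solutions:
 g(z) = C1 + Integral(C2*airyai(7^(2/3)*z/7) + C3*airybi(7^(2/3)*z/7), z)


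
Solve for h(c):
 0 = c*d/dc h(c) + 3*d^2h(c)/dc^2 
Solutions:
 h(c) = C1 + C2*erf(sqrt(6)*c/6)


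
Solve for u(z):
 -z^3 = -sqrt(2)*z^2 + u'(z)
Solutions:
 u(z) = C1 - z^4/4 + sqrt(2)*z^3/3


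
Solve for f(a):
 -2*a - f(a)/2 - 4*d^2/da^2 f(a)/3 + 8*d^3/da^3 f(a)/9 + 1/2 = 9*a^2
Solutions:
 f(a) = C1*exp(a*(-2^(1/3)*(3*sqrt(17) + 13)^(1/3) - 2*2^(2/3)/(3*sqrt(17) + 13)^(1/3) + 4)/8)*sin(2^(1/3)*sqrt(3)*a*(-(3*sqrt(17) + 13)^(1/3) + 2*2^(1/3)/(3*sqrt(17) + 13)^(1/3))/8) + C2*exp(a*(-2^(1/3)*(3*sqrt(17) + 13)^(1/3) - 2*2^(2/3)/(3*sqrt(17) + 13)^(1/3) + 4)/8)*cos(2^(1/3)*sqrt(3)*a*(-(3*sqrt(17) + 13)^(1/3) + 2*2^(1/3)/(3*sqrt(17) + 13)^(1/3))/8) + C3*exp(a*(2*2^(2/3)/(3*sqrt(17) + 13)^(1/3) + 2 + 2^(1/3)*(3*sqrt(17) + 13)^(1/3))/4) - 18*a^2 - 4*a + 97


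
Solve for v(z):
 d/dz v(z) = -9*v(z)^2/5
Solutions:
 v(z) = 5/(C1 + 9*z)


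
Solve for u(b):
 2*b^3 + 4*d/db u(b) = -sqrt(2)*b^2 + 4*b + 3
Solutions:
 u(b) = C1 - b^4/8 - sqrt(2)*b^3/12 + b^2/2 + 3*b/4


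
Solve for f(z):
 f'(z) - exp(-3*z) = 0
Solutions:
 f(z) = C1 - exp(-3*z)/3


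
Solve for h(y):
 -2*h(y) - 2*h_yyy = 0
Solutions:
 h(y) = C3*exp(-y) + (C1*sin(sqrt(3)*y/2) + C2*cos(sqrt(3)*y/2))*exp(y/2)


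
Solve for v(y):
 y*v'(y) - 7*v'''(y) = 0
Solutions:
 v(y) = C1 + Integral(C2*airyai(7^(2/3)*y/7) + C3*airybi(7^(2/3)*y/7), y)


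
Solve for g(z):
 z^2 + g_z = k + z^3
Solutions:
 g(z) = C1 + k*z + z^4/4 - z^3/3


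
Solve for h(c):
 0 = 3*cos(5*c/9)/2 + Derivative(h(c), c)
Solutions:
 h(c) = C1 - 27*sin(5*c/9)/10


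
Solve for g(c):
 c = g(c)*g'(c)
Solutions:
 g(c) = -sqrt(C1 + c^2)
 g(c) = sqrt(C1 + c^2)


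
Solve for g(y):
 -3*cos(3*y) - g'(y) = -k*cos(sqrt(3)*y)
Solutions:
 g(y) = C1 + sqrt(3)*k*sin(sqrt(3)*y)/3 - sin(3*y)


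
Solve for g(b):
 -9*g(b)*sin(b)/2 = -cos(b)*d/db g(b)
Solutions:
 g(b) = C1/cos(b)^(9/2)


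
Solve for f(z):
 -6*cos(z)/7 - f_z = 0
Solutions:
 f(z) = C1 - 6*sin(z)/7


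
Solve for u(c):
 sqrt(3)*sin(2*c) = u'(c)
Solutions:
 u(c) = C1 - sqrt(3)*cos(2*c)/2


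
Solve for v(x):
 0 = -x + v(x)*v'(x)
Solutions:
 v(x) = -sqrt(C1 + x^2)
 v(x) = sqrt(C1 + x^2)


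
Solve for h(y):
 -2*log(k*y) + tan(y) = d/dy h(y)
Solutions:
 h(y) = C1 - 2*y*log(k*y) + 2*y - log(cos(y))


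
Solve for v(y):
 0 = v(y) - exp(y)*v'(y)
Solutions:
 v(y) = C1*exp(-exp(-y))


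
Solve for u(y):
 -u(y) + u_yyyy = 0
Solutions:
 u(y) = C1*exp(-y) + C2*exp(y) + C3*sin(y) + C4*cos(y)


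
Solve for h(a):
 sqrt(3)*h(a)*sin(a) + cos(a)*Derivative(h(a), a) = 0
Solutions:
 h(a) = C1*cos(a)^(sqrt(3))


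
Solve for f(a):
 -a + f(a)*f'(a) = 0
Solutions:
 f(a) = -sqrt(C1 + a^2)
 f(a) = sqrt(C1 + a^2)


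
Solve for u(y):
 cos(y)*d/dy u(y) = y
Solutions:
 u(y) = C1 + Integral(y/cos(y), y)


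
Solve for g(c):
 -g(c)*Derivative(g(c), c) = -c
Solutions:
 g(c) = -sqrt(C1 + c^2)
 g(c) = sqrt(C1 + c^2)


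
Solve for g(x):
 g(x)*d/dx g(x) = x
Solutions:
 g(x) = -sqrt(C1 + x^2)
 g(x) = sqrt(C1 + x^2)


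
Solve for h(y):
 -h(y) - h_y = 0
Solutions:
 h(y) = C1*exp(-y)


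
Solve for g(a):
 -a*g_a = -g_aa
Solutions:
 g(a) = C1 + C2*erfi(sqrt(2)*a/2)


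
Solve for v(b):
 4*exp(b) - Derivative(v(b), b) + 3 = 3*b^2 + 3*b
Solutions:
 v(b) = C1 - b^3 - 3*b^2/2 + 3*b + 4*exp(b)


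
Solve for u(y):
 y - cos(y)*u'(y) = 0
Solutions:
 u(y) = C1 + Integral(y/cos(y), y)


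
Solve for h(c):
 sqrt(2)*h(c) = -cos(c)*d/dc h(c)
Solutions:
 h(c) = C1*(sin(c) - 1)^(sqrt(2)/2)/(sin(c) + 1)^(sqrt(2)/2)


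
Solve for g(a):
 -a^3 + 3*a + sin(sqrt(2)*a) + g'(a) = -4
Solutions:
 g(a) = C1 + a^4/4 - 3*a^2/2 - 4*a + sqrt(2)*cos(sqrt(2)*a)/2


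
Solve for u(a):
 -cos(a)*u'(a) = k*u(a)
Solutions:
 u(a) = C1*exp(k*(log(sin(a) - 1) - log(sin(a) + 1))/2)


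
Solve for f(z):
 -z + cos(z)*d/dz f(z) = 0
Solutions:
 f(z) = C1 + Integral(z/cos(z), z)


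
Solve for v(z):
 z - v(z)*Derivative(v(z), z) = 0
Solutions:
 v(z) = -sqrt(C1 + z^2)
 v(z) = sqrt(C1 + z^2)


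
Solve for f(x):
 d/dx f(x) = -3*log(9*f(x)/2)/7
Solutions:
 -7*Integral(1/(-log(_y) - 2*log(3) + log(2)), (_y, f(x)))/3 = C1 - x


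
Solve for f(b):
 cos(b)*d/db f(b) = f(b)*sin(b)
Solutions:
 f(b) = C1/cos(b)


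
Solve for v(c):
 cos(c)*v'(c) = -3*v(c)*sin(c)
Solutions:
 v(c) = C1*cos(c)^3


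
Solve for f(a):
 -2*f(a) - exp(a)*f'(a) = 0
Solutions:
 f(a) = C1*exp(2*exp(-a))


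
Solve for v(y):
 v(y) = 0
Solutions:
 v(y) = 0


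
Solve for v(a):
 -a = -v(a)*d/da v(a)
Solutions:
 v(a) = -sqrt(C1 + a^2)
 v(a) = sqrt(C1 + a^2)


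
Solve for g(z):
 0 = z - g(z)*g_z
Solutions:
 g(z) = -sqrt(C1 + z^2)
 g(z) = sqrt(C1 + z^2)


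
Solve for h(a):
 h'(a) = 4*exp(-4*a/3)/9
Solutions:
 h(a) = C1 - exp(-4*a/3)/3


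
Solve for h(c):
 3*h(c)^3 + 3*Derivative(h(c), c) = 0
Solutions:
 h(c) = -sqrt(2)*sqrt(-1/(C1 - c))/2
 h(c) = sqrt(2)*sqrt(-1/(C1 - c))/2
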